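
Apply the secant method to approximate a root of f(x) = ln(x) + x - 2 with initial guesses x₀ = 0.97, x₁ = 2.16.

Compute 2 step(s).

f(x) = ln(x) + x - 2
x₀ = 0.97, x₁ = 2.16

Secant formula: x_{n+1} = x_n - f(x_n)(x_n - x_{n-1})/(f(x_n) - f(x_{n-1}))

Iteration 1:
  f(0.970000) = -1.060459
  f(2.160000) = 0.930108
  x_2 = 2.160000 - 0.930108×(2.160000 - 0.970000)/(0.930108 - (-1.060459))
       = 1.603963
Iteration 2:
  f(2.160000) = 0.930108
  f(1.603963) = 0.076441
  x_3 = 1.603963 - 0.076441×(1.603963 - 2.160000)/(0.076441 - 0.930108)
       = 1.554173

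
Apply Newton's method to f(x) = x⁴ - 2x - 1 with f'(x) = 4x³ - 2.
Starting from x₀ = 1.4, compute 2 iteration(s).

f(x) = x⁴ - 2x - 1
f'(x) = 4x³ - 2
x₀ = 1.4

Newton-Raphson formula: x_{n+1} = x_n - f(x_n)/f'(x_n)

Iteration 1:
  f(1.400000) = 0.041600
  f'(1.400000) = 8.976000
  x_1 = 1.400000 - 0.041600/8.976000 = 1.395365
Iteration 2:
  f(1.395365) = 0.000252
  f'(1.395365) = 8.867355
  x_2 = 1.395365 - 0.000252/8.867355 = 1.395337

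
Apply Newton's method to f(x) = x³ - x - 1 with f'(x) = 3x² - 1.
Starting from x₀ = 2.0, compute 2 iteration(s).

f(x) = x³ - x - 1
f'(x) = 3x² - 1
x₀ = 2.0

Newton-Raphson formula: x_{n+1} = x_n - f(x_n)/f'(x_n)

Iteration 1:
  f(2.000000) = 5.000000
  f'(2.000000) = 11.000000
  x_1 = 2.000000 - 5.000000/11.000000 = 1.545455
Iteration 2:
  f(1.545455) = 1.145755
  f'(1.545455) = 6.165289
  x_2 = 1.545455 - 1.145755/6.165289 = 1.359615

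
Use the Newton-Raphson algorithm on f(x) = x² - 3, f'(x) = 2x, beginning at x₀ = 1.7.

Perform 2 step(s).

f(x) = x² - 3
f'(x) = 2x
x₀ = 1.7

Newton-Raphson formula: x_{n+1} = x_n - f(x_n)/f'(x_n)

Iteration 1:
  f(1.700000) = -0.110000
  f'(1.700000) = 3.400000
  x_1 = 1.700000 - (-0.110000)/3.400000 = 1.732353
Iteration 2:
  f(1.732353) = 0.001047
  f'(1.732353) = 3.464706
  x_2 = 1.732353 - 0.001047/3.464706 = 1.732051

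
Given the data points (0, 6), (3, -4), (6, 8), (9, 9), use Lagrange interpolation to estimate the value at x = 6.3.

Lagrange interpolation formula:
P(x) = Σ yᵢ × Lᵢ(x)
where Lᵢ(x) = Π_{j≠i} (x - xⱼ)/(xᵢ - xⱼ)

L_0(6.3) = (6.3 - 3)/(0 - 3) × (6.3 - 6)/(0 - 6) × (6.3 - 9)/(0 - 9) = 0.016500
L_1(6.3) = (6.3 - 0)/(3 - 0) × (6.3 - 6)/(3 - 6) × (6.3 - 9)/(3 - 9) = -0.094500
L_2(6.3) = (6.3 - 0)/(6 - 0) × (6.3 - 3)/(6 - 3) × (6.3 - 9)/(6 - 9) = 1.039500
L_3(6.3) = (6.3 - 0)/(9 - 0) × (6.3 - 3)/(9 - 3) × (6.3 - 6)/(9 - 6) = 0.038500

P(6.3) = 6×L_0(6.3) + (-4)×L_1(6.3) + 8×L_2(6.3) + 9×L_3(6.3)
P(6.3) = 9.139500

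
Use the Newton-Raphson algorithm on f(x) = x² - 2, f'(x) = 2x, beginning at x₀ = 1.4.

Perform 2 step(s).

f(x) = x² - 2
f'(x) = 2x
x₀ = 1.4

Newton-Raphson formula: x_{n+1} = x_n - f(x_n)/f'(x_n)

Iteration 1:
  f(1.400000) = -0.040000
  f'(1.400000) = 2.800000
  x_1 = 1.400000 - (-0.040000)/2.800000 = 1.414286
Iteration 2:
  f(1.414286) = 0.000204
  f'(1.414286) = 2.828571
  x_2 = 1.414286 - 0.000204/2.828571 = 1.414214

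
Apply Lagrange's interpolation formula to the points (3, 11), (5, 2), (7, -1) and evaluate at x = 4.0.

Lagrange interpolation formula:
P(x) = Σ yᵢ × Lᵢ(x)
where Lᵢ(x) = Π_{j≠i} (x - xⱼ)/(xᵢ - xⱼ)

L_0(4.0) = (4.0 - 5)/(3 - 5) × (4.0 - 7)/(3 - 7) = 0.375000
L_1(4.0) = (4.0 - 3)/(5 - 3) × (4.0 - 7)/(5 - 7) = 0.750000
L_2(4.0) = (4.0 - 3)/(7 - 3) × (4.0 - 5)/(7 - 5) = -0.125000

P(4.0) = 11×L_0(4.0) + 2×L_1(4.0) + (-1)×L_2(4.0)
P(4.0) = 5.750000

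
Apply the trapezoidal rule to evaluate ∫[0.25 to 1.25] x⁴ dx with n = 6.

f(x) = x⁴
a = 0.25, b = 1.25, n = 6
h = (b - a)/n = 0.166667

Trapezoidal rule: (h/2)[f(x₀) + 2f(x₁) + 2f(x₂) + ... + f(xₙ)]

x_0 = 0.2500, f(x_0) = 0.003906, coefficient = 1
x_1 = 0.4167, f(x_1) = 0.030141, coefficient = 2
x_2 = 0.5833, f(x_2) = 0.115789, coefficient = 2
x_3 = 0.7500, f(x_3) = 0.316406, coefficient = 2
x_4 = 0.9167, f(x_4) = 0.706067, coefficient = 2
x_5 = 1.0833, f(x_5) = 1.377363, coefficient = 2
x_6 = 1.2500, f(x_6) = 2.441406, coefficient = 1

I ≈ (0.166667/2) × 7.536844 = 0.628070
Exact value: 0.610156
Error: 0.017914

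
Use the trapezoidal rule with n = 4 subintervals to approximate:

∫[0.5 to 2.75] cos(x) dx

f(x) = cos(x)
a = 0.5, b = 2.75, n = 4
h = (b - a)/n = 0.562500

Trapezoidal rule: (h/2)[f(x₀) + 2f(x₁) + 2f(x₂) + ... + f(xₙ)]

x_0 = 0.5000, f(x_0) = 0.877583, coefficient = 1
x_1 = 1.0625, f(x_1) = 0.486690, coefficient = 2
x_2 = 1.6250, f(x_2) = -0.054177, coefficient = 2
x_3 = 2.1875, f(x_3) = -0.578349, coefficient = 2
x_4 = 2.7500, f(x_4) = -0.924302, coefficient = 1

I ≈ (0.562500/2) × -0.338393 = -0.095173
Exact value: -0.097765
Error: 0.002591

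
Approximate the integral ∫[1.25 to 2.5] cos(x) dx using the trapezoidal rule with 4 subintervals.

f(x) = cos(x)
a = 1.25, b = 2.5, n = 4
h = (b - a)/n = 0.312500

Trapezoidal rule: (h/2)[f(x₀) + 2f(x₁) + 2f(x₂) + ... + f(xₙ)]

x_0 = 1.2500, f(x_0) = 0.315322, coefficient = 1
x_1 = 1.5625, f(x_1) = 0.008296, coefficient = 2
x_2 = 1.8750, f(x_2) = -0.299534, coefficient = 2
x_3 = 2.1875, f(x_3) = -0.578349, coefficient = 2
x_4 = 2.5000, f(x_4) = -0.801144, coefficient = 1

I ≈ (0.312500/2) × -2.224994 = -0.347655
Exact value: -0.350512
Error: 0.002857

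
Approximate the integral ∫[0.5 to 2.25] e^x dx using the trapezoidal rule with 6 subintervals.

f(x) = e^x
a = 0.5, b = 2.25, n = 6
h = (b - a)/n = 0.291667

Trapezoidal rule: (h/2)[f(x₀) + 2f(x₁) + 2f(x₂) + ... + f(xₙ)]

x_0 = 0.5000, f(x_0) = 1.648721, coefficient = 1
x_1 = 0.7917, f(x_1) = 2.207072, coefficient = 2
x_2 = 1.0833, f(x_2) = 2.954512, coefficient = 2
x_3 = 1.3750, f(x_3) = 3.955077, coefficient = 2
x_4 = 1.6667, f(x_4) = 5.294490, coefficient = 2
x_5 = 1.9583, f(x_5) = 7.087505, coefficient = 2
x_6 = 2.2500, f(x_6) = 9.487736, coefficient = 1

I ≈ (0.291667/2) × 54.133767 = 7.894508
Exact value: 7.839015
Error: 0.055493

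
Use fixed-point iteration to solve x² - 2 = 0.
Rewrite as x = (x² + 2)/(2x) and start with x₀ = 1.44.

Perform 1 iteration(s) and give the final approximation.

Equation: x² - 2 = 0
Fixed-point form: x = (x² + 2)/(2x)
x₀ = 1.44

x_1 = g(1.440000) = 1.414444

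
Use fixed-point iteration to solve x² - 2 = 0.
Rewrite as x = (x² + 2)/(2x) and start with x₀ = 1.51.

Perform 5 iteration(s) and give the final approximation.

Equation: x² - 2 = 0
Fixed-point form: x = (x² + 2)/(2x)
x₀ = 1.51

x_1 = g(1.510000) = 1.417252
x_2 = g(1.417252) = 1.414217
x_3 = g(1.414217) = 1.414214
x_4 = g(1.414214) = 1.414214
x_5 = g(1.414214) = 1.414214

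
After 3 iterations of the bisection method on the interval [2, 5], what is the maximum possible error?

Bisection error bound: |error| ≤ (b-a)/2^n
|error| ≤ (5 - 2)/2^3 = 3/2^3
|error| ≤ 0.3750000000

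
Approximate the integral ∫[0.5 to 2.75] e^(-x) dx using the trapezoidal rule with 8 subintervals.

f(x) = e^(-x)
a = 0.5, b = 2.75, n = 8
h = (b - a)/n = 0.281250

Trapezoidal rule: (h/2)[f(x₀) + 2f(x₁) + 2f(x₂) + ... + f(xₙ)]

x_0 = 0.5000, f(x_0) = 0.606531, coefficient = 1
x_1 = 0.7812, f(x_1) = 0.457833, coefficient = 2
x_2 = 1.0625, f(x_2) = 0.345591, coefficient = 2
x_3 = 1.3438, f(x_3) = 0.260866, coefficient = 2
x_4 = 1.6250, f(x_4) = 0.196912, coefficient = 2
x_5 = 1.9062, f(x_5) = 0.148637, coefficient = 2
x_6 = 2.1875, f(x_6) = 0.112197, coefficient = 2
x_7 = 2.4688, f(x_7) = 0.084691, coefficient = 2
x_8 = 2.7500, f(x_8) = 0.063928, coefficient = 1

I ≈ (0.281250/2) × 3.883910 = 0.546175
Exact value: 0.542603
Error: 0.003572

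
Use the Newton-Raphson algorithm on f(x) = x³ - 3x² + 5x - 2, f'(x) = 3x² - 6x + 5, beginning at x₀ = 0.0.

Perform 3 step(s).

f(x) = x³ - 3x² + 5x - 2
f'(x) = 3x² - 6x + 5
x₀ = 0.0

Newton-Raphson formula: x_{n+1} = x_n - f(x_n)/f'(x_n)

Iteration 1:
  f(0.000000) = -2.000000
  f'(0.000000) = 5.000000
  x_1 = 0.000000 - (-2.000000)/5.000000 = 0.400000
Iteration 2:
  f(0.400000) = -0.416000
  f'(0.400000) = 3.080000
  x_2 = 0.400000 - (-0.416000)/3.080000 = 0.535065
Iteration 3:
  f(0.535065) = -0.030373
  f'(0.535065) = 2.648494
  x_3 = 0.535065 - (-0.030373)/2.648494 = 0.546533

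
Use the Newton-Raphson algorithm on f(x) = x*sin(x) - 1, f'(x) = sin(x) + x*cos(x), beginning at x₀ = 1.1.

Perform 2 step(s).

f(x) = x*sin(x) - 1
f'(x) = sin(x) + x*cos(x)
x₀ = 1.1

Newton-Raphson formula: x_{n+1} = x_n - f(x_n)/f'(x_n)

Iteration 1:
  f(1.100000) = -0.019672
  f'(1.100000) = 1.390163
  x_1 = 1.100000 - (-0.019672)/1.390163 = 1.114151
Iteration 2:
  f(1.114151) = -0.000009
  f'(1.114151) = 1.388810
  x_2 = 1.114151 - (-0.000009)/1.388810 = 1.114157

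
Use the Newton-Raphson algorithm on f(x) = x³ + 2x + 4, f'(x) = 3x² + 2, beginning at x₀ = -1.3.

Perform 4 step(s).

f(x) = x³ + 2x + 4
f'(x) = 3x² + 2
x₀ = -1.3

Newton-Raphson formula: x_{n+1} = x_n - f(x_n)/f'(x_n)

Iteration 1:
  f(-1.300000) = -0.797000
  f'(-1.300000) = 7.070000
  x_1 = -1.300000 - (-0.797000)/7.070000 = -1.187270
Iteration 2:
  f(-1.187270) = -0.048129
  f'(-1.187270) = 6.228831
  x_2 = -1.187270 - (-0.048129)/6.228831 = -1.179543
Iteration 3:
  f(-1.179543) = -0.000212
  f'(-1.179543) = 6.173968
  x_3 = -1.179543 - (-0.000212)/6.173968 = -1.179509
Iteration 4:
  f(-1.179509) = 0.000000
  f'(-1.179509) = 6.173725
  x_4 = -1.179509 - 0.000000/6.173725 = -1.179509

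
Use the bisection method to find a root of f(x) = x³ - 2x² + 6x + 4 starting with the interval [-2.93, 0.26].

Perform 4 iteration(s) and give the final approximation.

f(x) = x³ - 2x² + 6x + 4
Initial interval: [-2.93, 0.26]

Iteration 1:
  c_1 = (-2.930000 + 0.260000)/2 = -1.335000
  f(c_1) = f(-1.335000) = -9.953720
  f(a) × f(c) ≥ 0, new interval: [-1.335000, 0.260000]
Iteration 2:
  c_2 = (-1.335000 + 0.260000)/2 = -0.537500
  f(c_2) = f(-0.537500) = 0.041900
  f(a) × f(c) < 0, new interval: [-1.335000, -0.537500]
Iteration 3:
  c_3 = (-1.335000 + (-0.537500))/2 = -0.936250
  f(c_3) = f(-0.936250) = -4.191311
  f(a) × f(c) ≥ 0, new interval: [-0.936250, -0.537500]
Iteration 4:
  c_4 = (-0.936250 + (-0.537500))/2 = -0.736875
  f(c_4) = f(-0.736875) = -1.907331
  f(a) × f(c) ≥ 0, new interval: [-0.736875, -0.537500]

After 4 iteration(s), the approximation is c_4 = -0.736875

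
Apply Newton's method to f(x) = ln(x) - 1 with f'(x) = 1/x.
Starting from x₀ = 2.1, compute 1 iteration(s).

f(x) = ln(x) - 1
f'(x) = 1/x
x₀ = 2.1

Newton-Raphson formula: x_{n+1} = x_n - f(x_n)/f'(x_n)

Iteration 1:
  f(2.100000) = -0.258063
  f'(2.100000) = 0.476190
  x_1 = 2.100000 - (-0.258063)/0.476190 = 2.641932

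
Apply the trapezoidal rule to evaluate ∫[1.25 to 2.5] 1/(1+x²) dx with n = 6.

f(x) = 1/(1+x²)
a = 1.25, b = 2.5, n = 6
h = (b - a)/n = 0.208333

Trapezoidal rule: (h/2)[f(x₀) + 2f(x₁) + 2f(x₂) + ... + f(xₙ)]

x_0 = 1.2500, f(x_0) = 0.390244, coefficient = 1
x_1 = 1.4583, f(x_1) = 0.319822, coefficient = 2
x_2 = 1.6667, f(x_2) = 0.264706, coefficient = 2
x_3 = 1.8750, f(x_3) = 0.221453, coefficient = 2
x_4 = 2.0833, f(x_4) = 0.187256, coefficient = 2
x_5 = 2.2917, f(x_5) = 0.159956, coefficient = 2
x_6 = 2.5000, f(x_6) = 0.137931, coefficient = 1

I ≈ (0.208333/2) × 2.834561 = 0.295267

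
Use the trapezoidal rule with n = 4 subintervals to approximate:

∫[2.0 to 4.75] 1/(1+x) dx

f(x) = 1/(1+x)
a = 2.0, b = 4.75, n = 4
h = (b - a)/n = 0.687500

Trapezoidal rule: (h/2)[f(x₀) + 2f(x₁) + 2f(x₂) + ... + f(xₙ)]

x_0 = 2.0000, f(x_0) = 0.333333, coefficient = 1
x_1 = 2.6875, f(x_1) = 0.271186, coefficient = 2
x_2 = 3.3750, f(x_2) = 0.228571, coefficient = 2
x_3 = 4.0625, f(x_3) = 0.197531, coefficient = 2
x_4 = 4.7500, f(x_4) = 0.173913, coefficient = 1

I ≈ (0.687500/2) × 1.901824 = 0.653752
Exact value: 0.650588
Error: 0.003164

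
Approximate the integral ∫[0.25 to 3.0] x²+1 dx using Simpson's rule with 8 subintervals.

f(x) = x²+1
a = 0.25, b = 3.0, n = 8
h = (b - a)/n = 0.343750

Simpson's rule: (h/3)[f(x₀) + 4f(x₁) + 2f(x₂) + ... + f(xₙ)]

x_0 = 0.2500, f(x_0) = 1.062500, coefficient = 1
x_1 = 0.5938, f(x_1) = 1.352539, coefficient = 4
x_2 = 0.9375, f(x_2) = 1.878906, coefficient = 2
x_3 = 1.2812, f(x_3) = 2.641602, coefficient = 4
x_4 = 1.6250, f(x_4) = 3.640625, coefficient = 2
x_5 = 1.9688, f(x_5) = 4.875977, coefficient = 4
x_6 = 2.3125, f(x_6) = 6.347656, coefficient = 2
x_7 = 2.6562, f(x_7) = 8.055664, coefficient = 4
x_8 = 3.0000, f(x_8) = 10.000000, coefficient = 1

I ≈ (0.343750/3) × 102.500000 = 11.744792
Exact value: 11.744792
Error: 0.000000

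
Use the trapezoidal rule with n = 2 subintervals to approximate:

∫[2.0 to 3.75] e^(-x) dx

f(x) = e^(-x)
a = 2.0, b = 3.75, n = 2
h = (b - a)/n = 0.875000

Trapezoidal rule: (h/2)[f(x₀) + 2f(x₁) + 2f(x₂) + ... + f(xₙ)]

x_0 = 2.0000, f(x_0) = 0.135335, coefficient = 1
x_1 = 2.8750, f(x_1) = 0.056416, coefficient = 2
x_2 = 3.7500, f(x_2) = 0.023518, coefficient = 1

I ≈ (0.875000/2) × 0.271685 = 0.118862
Exact value: 0.111818
Error: 0.007045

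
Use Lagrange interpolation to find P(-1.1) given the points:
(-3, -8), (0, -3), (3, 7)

Lagrange interpolation formula:
P(x) = Σ yᵢ × Lᵢ(x)
where Lᵢ(x) = Π_{j≠i} (x - xⱼ)/(xᵢ - xⱼ)

L_0(-1.1) = (-1.1 - 0)/(-3 - 0) × (-1.1 - 3)/(-3 - 3) = 0.250556
L_1(-1.1) = (-1.1 - (-3))/(0 - (-3)) × (-1.1 - 3)/(0 - 3) = 0.865556
L_2(-1.1) = (-1.1 - (-3))/(3 - (-3)) × (-1.1 - 0)/(3 - 0) = -0.116111

P(-1.1) = (-8)×L_0(-1.1) + (-3)×L_1(-1.1) + 7×L_2(-1.1)
P(-1.1) = -5.413889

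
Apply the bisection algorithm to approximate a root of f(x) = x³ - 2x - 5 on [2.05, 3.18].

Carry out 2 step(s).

f(x) = x³ - 2x - 5
Initial interval: [2.05, 3.18]

Iteration 1:
  c_1 = (2.050000 + 3.180000)/2 = 2.615000
  f(c_1) = f(2.615000) = 7.651958
  f(a) × f(c) < 0, new interval: [2.050000, 2.615000]
Iteration 2:
  c_2 = (2.050000 + 2.615000)/2 = 2.332500
  f(c_2) = f(2.332500) = 3.025097
  f(a) × f(c) < 0, new interval: [2.050000, 2.332500]

After 2 iteration(s), the approximation is c_2 = 2.332500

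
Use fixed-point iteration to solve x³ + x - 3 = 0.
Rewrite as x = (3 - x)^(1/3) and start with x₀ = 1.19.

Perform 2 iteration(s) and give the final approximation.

Equation: x³ + x - 3 = 0
Fixed-point form: x = (3 - x)^(1/3)
x₀ = 1.19

x_1 = g(1.190000) = 1.218689
x_2 = g(1.218689) = 1.212216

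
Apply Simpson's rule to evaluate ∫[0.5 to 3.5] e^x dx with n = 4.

f(x) = e^x
a = 0.5, b = 3.5, n = 4
h = (b - a)/n = 0.750000

Simpson's rule: (h/3)[f(x₀) + 4f(x₁) + 2f(x₂) + ... + f(xₙ)]

x_0 = 0.5000, f(x_0) = 1.648721, coefficient = 1
x_1 = 1.2500, f(x_1) = 3.490343, coefficient = 4
x_2 = 2.0000, f(x_2) = 7.389056, coefficient = 2
x_3 = 2.7500, f(x_3) = 15.642632, coefficient = 4
x_4 = 3.5000, f(x_4) = 33.115452, coefficient = 1

I ≈ (0.750000/3) × 126.074185 = 31.518546
Exact value: 31.466731
Error: 0.051816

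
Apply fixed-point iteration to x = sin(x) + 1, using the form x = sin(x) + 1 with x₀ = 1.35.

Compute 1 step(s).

Equation: x = sin(x) + 1
Fixed-point form: x = sin(x) + 1
x₀ = 1.35

x_1 = g(1.350000) = 1.975723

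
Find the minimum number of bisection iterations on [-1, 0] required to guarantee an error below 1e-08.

We need (b-a)/2^n ≤ 1e-08
(0 - (-1))/2^n ≤ 1e-08
1/2^n ≤ 1e-08
2^n ≥ 100000000
n ≥ log₂(100000000) = 26.58
n ≥ 27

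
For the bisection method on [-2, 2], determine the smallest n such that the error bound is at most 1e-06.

We need (b-a)/2^n ≤ 1e-06
(2 - (-2))/2^n ≤ 1e-06
4/2^n ≤ 1e-06
2^n ≥ 4000000
n ≥ log₂(4000000) = 21.93
n ≥ 22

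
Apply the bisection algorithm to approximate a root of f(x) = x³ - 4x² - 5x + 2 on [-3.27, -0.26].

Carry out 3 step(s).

f(x) = x³ - 4x² - 5x + 2
Initial interval: [-3.27, -0.26]

Iteration 1:
  c_1 = (-3.270000 + (-0.260000))/2 = -1.765000
  f(c_1) = f(-1.765000) = -7.134272
  f(a) × f(c) ≥ 0, new interval: [-1.765000, -0.260000]
Iteration 2:
  c_2 = (-1.765000 + (-0.260000))/2 = -1.012500
  f(c_2) = f(-1.012500) = 1.923904
  f(a) × f(c) < 0, new interval: [-1.765000, -1.012500]
Iteration 3:
  c_3 = (-1.765000 + (-1.012500))/2 = -1.388750
  f(c_3) = f(-1.388750) = -1.449136
  f(a) × f(c) ≥ 0, new interval: [-1.388750, -1.012500]

After 3 iteration(s), the approximation is c_3 = -1.388750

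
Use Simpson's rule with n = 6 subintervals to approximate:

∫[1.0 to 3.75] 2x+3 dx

f(x) = 2x+3
a = 1.0, b = 3.75, n = 6
h = (b - a)/n = 0.458333

Simpson's rule: (h/3)[f(x₀) + 4f(x₁) + 2f(x₂) + ... + f(xₙ)]

x_0 = 1.0000, f(x_0) = 5.000000, coefficient = 1
x_1 = 1.4583, f(x_1) = 5.916667, coefficient = 4
x_2 = 1.9167, f(x_2) = 6.833333, coefficient = 2
x_3 = 2.3750, f(x_3) = 7.750000, coefficient = 4
x_4 = 2.8333, f(x_4) = 8.666667, coefficient = 2
x_5 = 3.2917, f(x_5) = 9.583333, coefficient = 4
x_6 = 3.7500, f(x_6) = 10.500000, coefficient = 1

I ≈ (0.458333/3) × 139.500000 = 21.312500
Exact value: 21.312500
Error: 0.000000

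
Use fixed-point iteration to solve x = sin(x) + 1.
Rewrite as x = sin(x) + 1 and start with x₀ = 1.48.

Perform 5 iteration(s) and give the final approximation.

Equation: x = sin(x) + 1
Fixed-point form: x = sin(x) + 1
x₀ = 1.48

x_1 = g(1.480000) = 1.995881
x_2 = g(1.995881) = 1.911004
x_3 = g(1.911004) = 1.942685
x_4 = g(1.942685) = 1.931643
x_5 = g(1.931643) = 1.935598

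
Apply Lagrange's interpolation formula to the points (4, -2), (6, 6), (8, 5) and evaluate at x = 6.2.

Lagrange interpolation formula:
P(x) = Σ yᵢ × Lᵢ(x)
where Lᵢ(x) = Π_{j≠i} (x - xⱼ)/(xᵢ - xⱼ)

L_0(6.2) = (6.2 - 6)/(4 - 6) × (6.2 - 8)/(4 - 8) = -0.045000
L_1(6.2) = (6.2 - 4)/(6 - 4) × (6.2 - 8)/(6 - 8) = 0.990000
L_2(6.2) = (6.2 - 4)/(8 - 4) × (6.2 - 6)/(8 - 6) = 0.055000

P(6.2) = (-2)×L_0(6.2) + 6×L_1(6.2) + 5×L_2(6.2)
P(6.2) = 6.305000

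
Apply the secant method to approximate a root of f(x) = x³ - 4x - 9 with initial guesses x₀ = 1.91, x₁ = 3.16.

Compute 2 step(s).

f(x) = x³ - 4x - 9
x₀ = 1.91, x₁ = 3.16

Secant formula: x_{n+1} = x_n - f(x_n)(x_n - x_{n-1})/(f(x_n) - f(x_{n-1}))

Iteration 1:
  f(1.910000) = -9.672129
  f(3.160000) = 9.914496
  x_2 = 3.160000 - 9.914496×(3.160000 - 1.910000)/(9.914496 - (-9.672129))
       = 2.527266
Iteration 2:
  f(3.160000) = 9.914496
  f(2.527266) = -2.967228
  x_3 = 2.527266 - (-2.967228)×(2.527266 - 3.160000)/(-2.967228 - 9.914496)
       = 2.673013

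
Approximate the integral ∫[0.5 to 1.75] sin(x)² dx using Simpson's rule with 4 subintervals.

f(x) = sin(x)²
a = 0.5, b = 1.75, n = 4
h = (b - a)/n = 0.312500

Simpson's rule: (h/3)[f(x₀) + 4f(x₁) + 2f(x₂) + ... + f(xₙ)]

x_0 = 0.5000, f(x_0) = 0.229849, coefficient = 1
x_1 = 0.8125, f(x_1) = 0.527089, coefficient = 4
x_2 = 1.1250, f(x_2) = 0.814087, coefficient = 2
x_3 = 1.4375, f(x_3) = 0.982337, coefficient = 4
x_4 = 1.7500, f(x_4) = 0.968228, coefficient = 1

I ≈ (0.312500/3) × 8.863953 = 0.923328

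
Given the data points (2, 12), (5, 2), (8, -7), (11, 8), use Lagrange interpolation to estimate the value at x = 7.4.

Lagrange interpolation formula:
P(x) = Σ yᵢ × Lᵢ(x)
where Lᵢ(x) = Π_{j≠i} (x - xⱼ)/(xᵢ - xⱼ)

L_0(7.4) = (7.4 - 5)/(2 - 5) × (7.4 - 8)/(2 - 8) × (7.4 - 11)/(2 - 11) = -0.032000
L_1(7.4) = (7.4 - 2)/(5 - 2) × (7.4 - 8)/(5 - 8) × (7.4 - 11)/(5 - 11) = 0.216000
L_2(7.4) = (7.4 - 2)/(8 - 2) × (7.4 - 5)/(8 - 5) × (7.4 - 11)/(8 - 11) = 0.864000
L_3(7.4) = (7.4 - 2)/(11 - 2) × (7.4 - 5)/(11 - 5) × (7.4 - 8)/(11 - 8) = -0.048000

P(7.4) = 12×L_0(7.4) + 2×L_1(7.4) + (-7)×L_2(7.4) + 8×L_3(7.4)
P(7.4) = -6.384000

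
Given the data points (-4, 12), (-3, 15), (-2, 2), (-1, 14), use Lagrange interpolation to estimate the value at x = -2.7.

Lagrange interpolation formula:
P(x) = Σ yᵢ × Lᵢ(x)
where Lᵢ(x) = Π_{j≠i} (x - xⱼ)/(xᵢ - xⱼ)

L_0(-2.7) = (-2.7 - (-3))/(-4 - (-3)) × (-2.7 - (-2))/(-4 - (-2)) × (-2.7 - (-1))/(-4 - (-1)) = -0.059500
L_1(-2.7) = (-2.7 - (-4))/(-3 - (-4)) × (-2.7 - (-2))/(-3 - (-2)) × (-2.7 - (-1))/(-3 - (-1)) = 0.773500
L_2(-2.7) = (-2.7 - (-4))/(-2 - (-4)) × (-2.7 - (-3))/(-2 - (-3)) × (-2.7 - (-1))/(-2 - (-1)) = 0.331500
L_3(-2.7) = (-2.7 - (-4))/(-1 - (-4)) × (-2.7 - (-3))/(-1 - (-3)) × (-2.7 - (-2))/(-1 - (-2)) = -0.045500

P(-2.7) = 12×L_0(-2.7) + 15×L_1(-2.7) + 2×L_2(-2.7) + 14×L_3(-2.7)
P(-2.7) = 10.914500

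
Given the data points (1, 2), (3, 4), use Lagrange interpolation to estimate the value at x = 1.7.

Lagrange interpolation formula:
P(x) = Σ yᵢ × Lᵢ(x)
where Lᵢ(x) = Π_{j≠i} (x - xⱼ)/(xᵢ - xⱼ)

L_0(1.7) = (1.7 - 3)/(1 - 3) = 0.650000
L_1(1.7) = (1.7 - 1)/(3 - 1) = 0.350000

P(1.7) = 2×L_0(1.7) + 4×L_1(1.7)
P(1.7) = 2.700000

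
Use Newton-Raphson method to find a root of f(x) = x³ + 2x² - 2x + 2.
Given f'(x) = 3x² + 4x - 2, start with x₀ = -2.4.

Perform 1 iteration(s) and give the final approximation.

f(x) = x³ + 2x² - 2x + 2
f'(x) = 3x² + 4x - 2
x₀ = -2.4

Newton-Raphson formula: x_{n+1} = x_n - f(x_n)/f'(x_n)

Iteration 1:
  f(-2.400000) = 4.496000
  f'(-2.400000) = 5.680000
  x_1 = -2.400000 - 4.496000/5.680000 = -3.191549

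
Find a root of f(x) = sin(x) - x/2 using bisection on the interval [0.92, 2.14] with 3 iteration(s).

f(x) = sin(x) - x/2
Initial interval: [0.92, 2.14]

Iteration 1:
  c_1 = (0.920000 + 2.140000)/2 = 1.530000
  f(c_1) = f(1.530000) = 0.234168
  f(a) × f(c) ≥ 0, new interval: [1.530000, 2.140000]
Iteration 2:
  c_2 = (1.530000 + 2.140000)/2 = 1.835000
  f(c_2) = f(1.835000) = 0.047801
  f(a) × f(c) ≥ 0, new interval: [1.835000, 2.140000]
Iteration 3:
  c_3 = (1.835000 + 2.140000)/2 = 1.987500
  f(c_3) = f(1.987500) = -0.079322
  f(a) × f(c) < 0, new interval: [1.835000, 1.987500]

After 3 iteration(s), the approximation is c_3 = 1.987500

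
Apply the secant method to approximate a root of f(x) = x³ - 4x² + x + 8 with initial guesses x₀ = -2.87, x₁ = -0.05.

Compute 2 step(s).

f(x) = x³ - 4x² + x + 8
x₀ = -2.87, x₁ = -0.05

Secant formula: x_{n+1} = x_n - f(x_n)(x_n - x_{n-1})/(f(x_n) - f(x_{n-1}))

Iteration 1:
  f(-2.870000) = -51.457503
  f(-0.050000) = 7.939875
  x_2 = -0.050000 - 7.939875×(-0.050000 - (-2.870000))/(7.939875 - (-51.457503))
       = -0.426960
Iteration 2:
  f(-0.050000) = 7.939875
  f(-0.426960) = 6.766027
  x_3 = -0.426960 - 6.766027×(-0.426960 - (-0.050000))/(6.766027 - 7.939875)
       = -2.599748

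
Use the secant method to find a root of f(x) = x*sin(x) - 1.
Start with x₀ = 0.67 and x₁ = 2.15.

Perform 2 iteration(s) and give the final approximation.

f(x) = x*sin(x) - 1
x₀ = 0.67, x₁ = 2.15

Secant formula: x_{n+1} = x_n - f(x_n)(x_n - x_{n-1})/(f(x_n) - f(x_{n-1}))

Iteration 1:
  f(0.670000) = -0.583939
  f(2.150000) = 0.799332
  x_2 = 2.150000 - 0.799332×(2.150000 - 0.670000)/(0.799332 - (-0.583939))
       = 1.294773
Iteration 2:
  f(2.150000) = 0.799332
  f(1.294773) = 0.245761
  x_3 = 1.294773 - 0.245761×(1.294773 - 2.150000)/(0.245761 - 0.799332)
       = 0.915089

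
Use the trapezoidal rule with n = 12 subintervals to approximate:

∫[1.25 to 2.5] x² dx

f(x) = x²
a = 1.25, b = 2.5, n = 12
h = (b - a)/n = 0.104167

Trapezoidal rule: (h/2)[f(x₀) + 2f(x₁) + 2f(x₂) + ... + f(xₙ)]

x_0 = 1.2500, f(x_0) = 1.562500, coefficient = 1
x_1 = 1.3542, f(x_1) = 1.833767, coefficient = 2
x_2 = 1.4583, f(x_2) = 2.126736, coefficient = 2
x_3 = 1.5625, f(x_3) = 2.441406, coefficient = 2
x_4 = 1.6667, f(x_4) = 2.777778, coefficient = 2
x_5 = 1.7708, f(x_5) = 3.135851, coefficient = 2
x_6 = 1.8750, f(x_6) = 3.515625, coefficient = 2
x_7 = 1.9792, f(x_7) = 3.917101, coefficient = 2
x_8 = 2.0833, f(x_8) = 4.340278, coefficient = 2
x_9 = 2.1875, f(x_9) = 4.785156, coefficient = 2
x_10 = 2.2917, f(x_10) = 5.251736, coefficient = 2
x_11 = 2.3958, f(x_11) = 5.740017, coefficient = 2
x_12 = 2.5000, f(x_12) = 6.250000, coefficient = 1

I ≈ (0.104167/2) × 87.543403 = 4.559552
Exact value: 4.557292
Error: 0.002261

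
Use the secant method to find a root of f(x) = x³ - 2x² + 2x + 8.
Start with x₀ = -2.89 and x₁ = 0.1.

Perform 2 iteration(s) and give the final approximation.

f(x) = x³ - 2x² + 2x + 8
x₀ = -2.89, x₁ = 0.1

Secant formula: x_{n+1} = x_n - f(x_n)(x_n - x_{n-1})/(f(x_n) - f(x_{n-1}))

Iteration 1:
  f(-2.890000) = -38.621769
  f(0.100000) = 8.181000
  x_2 = 0.100000 - 8.181000×(0.100000 - (-2.890000))/(8.181000 - (-38.621769))
       = -0.422644
Iteration 2:
  f(0.100000) = 8.181000
  f(-0.422644) = 6.721960
  x_3 = -0.422644 - 6.721960×(-0.422644 - 0.100000)/(6.721960 - 8.181000)
       = -2.830523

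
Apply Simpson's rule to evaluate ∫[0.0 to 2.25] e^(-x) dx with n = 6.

f(x) = e^(-x)
a = 0.0, b = 2.25, n = 6
h = (b - a)/n = 0.375000

Simpson's rule: (h/3)[f(x₀) + 4f(x₁) + 2f(x₂) + ... + f(xₙ)]

x_0 = 0.0000, f(x_0) = 1.000000, coefficient = 1
x_1 = 0.3750, f(x_1) = 0.687289, coefficient = 4
x_2 = 0.7500, f(x_2) = 0.472367, coefficient = 2
x_3 = 1.1250, f(x_3) = 0.324652, coefficient = 4
x_4 = 1.5000, f(x_4) = 0.223130, coefficient = 2
x_5 = 1.8750, f(x_5) = 0.153355, coefficient = 4
x_6 = 2.2500, f(x_6) = 0.105399, coefficient = 1

I ≈ (0.375000/3) × 7.157580 = 0.894697
Exact value: 0.894601
Error: 0.000097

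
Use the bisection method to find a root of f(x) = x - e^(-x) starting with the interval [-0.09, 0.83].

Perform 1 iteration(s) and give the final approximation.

f(x) = x - e^(-x)
Initial interval: [-0.09, 0.83]

Iteration 1:
  c_1 = (-0.090000 + 0.830000)/2 = 0.370000
  f(c_1) = f(0.370000) = -0.320734
  f(a) × f(c) ≥ 0, new interval: [0.370000, 0.830000]

After 1 iteration(s), the approximation is c_1 = 0.370000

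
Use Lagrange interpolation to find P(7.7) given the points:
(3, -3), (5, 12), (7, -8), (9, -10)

Lagrange interpolation formula:
P(x) = Σ yᵢ × Lᵢ(x)
where Lᵢ(x) = Π_{j≠i} (x - xⱼ)/(xᵢ - xⱼ)

L_0(7.7) = (7.7 - 5)/(3 - 5) × (7.7 - 7)/(3 - 7) × (7.7 - 9)/(3 - 9) = 0.051188
L_1(7.7) = (7.7 - 3)/(5 - 3) × (7.7 - 7)/(5 - 7) × (7.7 - 9)/(5 - 9) = -0.267313
L_2(7.7) = (7.7 - 3)/(7 - 3) × (7.7 - 5)/(7 - 5) × (7.7 - 9)/(7 - 9) = 1.031062
L_3(7.7) = (7.7 - 3)/(9 - 3) × (7.7 - 5)/(9 - 5) × (7.7 - 7)/(9 - 7) = 0.185063

P(7.7) = (-3)×L_0(7.7) + 12×L_1(7.7) + (-8)×L_2(7.7) + (-10)×L_3(7.7)
P(7.7) = -13.460438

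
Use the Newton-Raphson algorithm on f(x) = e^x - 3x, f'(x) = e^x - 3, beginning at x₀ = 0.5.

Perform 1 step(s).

f(x) = e^x - 3x
f'(x) = e^x - 3
x₀ = 0.5

Newton-Raphson formula: x_{n+1} = x_n - f(x_n)/f'(x_n)

Iteration 1:
  f(0.500000) = 0.148721
  f'(0.500000) = -1.351279
  x_1 = 0.500000 - 0.148721/(-1.351279) = 0.610060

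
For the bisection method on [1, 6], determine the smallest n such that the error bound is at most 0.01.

We need (b-a)/2^n ≤ 0.01
(6 - 1)/2^n ≤ 0.01
5/2^n ≤ 0.01
2^n ≥ 500
n ≥ log₂(500) = 8.97
n ≥ 9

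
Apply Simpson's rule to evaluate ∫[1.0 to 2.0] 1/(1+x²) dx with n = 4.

f(x) = 1/(1+x²)
a = 1.0, b = 2.0, n = 4
h = (b - a)/n = 0.250000

Simpson's rule: (h/3)[f(x₀) + 4f(x₁) + 2f(x₂) + ... + f(xₙ)]

x_0 = 1.0000, f(x_0) = 0.500000, coefficient = 1
x_1 = 1.2500, f(x_1) = 0.390244, coefficient = 4
x_2 = 1.5000, f(x_2) = 0.307692, coefficient = 2
x_3 = 1.7500, f(x_3) = 0.246154, coefficient = 4
x_4 = 2.0000, f(x_4) = 0.200000, coefficient = 1

I ≈ (0.250000/3) × 3.860976 = 0.321748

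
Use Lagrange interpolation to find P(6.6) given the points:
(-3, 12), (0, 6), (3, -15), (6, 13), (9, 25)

Lagrange interpolation formula:
P(x) = Σ yᵢ × Lᵢ(x)
where Lᵢ(x) = Π_{j≠i} (x - xⱼ)/(xᵢ - xⱼ)

L_0(6.6) = (6.6 - 0)/(-3 - 0) × (6.6 - 3)/(-3 - 3) × (6.6 - 6)/(-3 - 6) × (6.6 - 9)/(-3 - 9) = -0.017600
L_1(6.6) = (6.6 - (-3))/(0 - (-3)) × (6.6 - 3)/(0 - 3) × (6.6 - 6)/(0 - 6) × (6.6 - 9)/(0 - 9) = 0.102400
L_2(6.6) = (6.6 - (-3))/(3 - (-3)) × (6.6 - 0)/(3 - 0) × (6.6 - 6)/(3 - 6) × (6.6 - 9)/(3 - 9) = -0.281600
L_3(6.6) = (6.6 - (-3))/(6 - (-3)) × (6.6 - 0)/(6 - 0) × (6.6 - 3)/(6 - 3) × (6.6 - 9)/(6 - 9) = 1.126400
L_4(6.6) = (6.6 - (-3))/(9 - (-3)) × (6.6 - 0)/(9 - 0) × (6.6 - 3)/(9 - 3) × (6.6 - 6)/(9 - 6) = 0.070400

P(6.6) = 12×L_0(6.6) + 6×L_1(6.6) + (-15)×L_2(6.6) + 13×L_3(6.6) + 25×L_4(6.6)
P(6.6) = 21.030400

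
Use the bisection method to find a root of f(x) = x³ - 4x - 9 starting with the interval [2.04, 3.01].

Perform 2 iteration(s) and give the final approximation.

f(x) = x³ - 4x - 9
Initial interval: [2.04, 3.01]

Iteration 1:
  c_1 = (2.040000 + 3.010000)/2 = 2.525000
  f(c_1) = f(2.525000) = -3.001547
  f(a) × f(c) ≥ 0, new interval: [2.525000, 3.010000]
Iteration 2:
  c_2 = (2.525000 + 3.010000)/2 = 2.767500
  f(c_2) = f(2.767500) = 1.126438
  f(a) × f(c) < 0, new interval: [2.525000, 2.767500]

After 2 iteration(s), the approximation is c_2 = 2.767500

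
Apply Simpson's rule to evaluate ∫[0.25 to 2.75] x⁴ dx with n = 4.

f(x) = x⁴
a = 0.25, b = 2.75, n = 4
h = (b - a)/n = 0.625000

Simpson's rule: (h/3)[f(x₀) + 4f(x₁) + 2f(x₂) + ... + f(xₙ)]

x_0 = 0.2500, f(x_0) = 0.003906, coefficient = 1
x_1 = 0.8750, f(x_1) = 0.586182, coefficient = 4
x_2 = 1.5000, f(x_2) = 5.062500, coefficient = 2
x_3 = 2.1250, f(x_3) = 20.390869, coefficient = 4
x_4 = 2.7500, f(x_4) = 57.191406, coefficient = 1

I ≈ (0.625000/3) × 151.228516 = 31.505941
Exact value: 31.455078
Error: 0.050863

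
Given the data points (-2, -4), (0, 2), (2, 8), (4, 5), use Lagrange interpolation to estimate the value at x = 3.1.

Lagrange interpolation formula:
P(x) = Σ yᵢ × Lᵢ(x)
where Lᵢ(x) = Π_{j≠i} (x - xⱼ)/(xᵢ - xⱼ)

L_0(3.1) = (3.1 - 0)/(-2 - 0) × (3.1 - 2)/(-2 - 2) × (3.1 - 4)/(-2 - 4) = 0.063938
L_1(3.1) = (3.1 - (-2))/(0 - (-2)) × (3.1 - 2)/(0 - 2) × (3.1 - 4)/(0 - 4) = -0.315562
L_2(3.1) = (3.1 - (-2))/(2 - (-2)) × (3.1 - 0)/(2 - 0) × (3.1 - 4)/(2 - 4) = 0.889312
L_3(3.1) = (3.1 - (-2))/(4 - (-2)) × (3.1 - 0)/(4 - 0) × (3.1 - 2)/(4 - 2) = 0.362312

P(3.1) = (-4)×L_0(3.1) + 2×L_1(3.1) + 8×L_2(3.1) + 5×L_3(3.1)
P(3.1) = 8.039187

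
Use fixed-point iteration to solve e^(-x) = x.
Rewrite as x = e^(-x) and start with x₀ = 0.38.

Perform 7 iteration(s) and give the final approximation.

Equation: e^(-x) = x
Fixed-point form: x = e^(-x)
x₀ = 0.38

x_1 = g(0.380000) = 0.683861
x_2 = g(0.683861) = 0.504665
x_3 = g(0.504665) = 0.603708
x_4 = g(0.603708) = 0.546780
x_5 = g(0.546780) = 0.578810
x_6 = g(0.578810) = 0.560565
x_7 = g(0.560565) = 0.570887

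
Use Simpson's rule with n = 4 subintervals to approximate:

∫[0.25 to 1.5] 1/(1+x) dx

f(x) = 1/(1+x)
a = 0.25, b = 1.5, n = 4
h = (b - a)/n = 0.312500

Simpson's rule: (h/3)[f(x₀) + 4f(x₁) + 2f(x₂) + ... + f(xₙ)]

x_0 = 0.2500, f(x_0) = 0.800000, coefficient = 1
x_1 = 0.5625, f(x_1) = 0.640000, coefficient = 4
x_2 = 0.8750, f(x_2) = 0.533333, coefficient = 2
x_3 = 1.1875, f(x_3) = 0.457143, coefficient = 4
x_4 = 1.5000, f(x_4) = 0.400000, coefficient = 1

I ≈ (0.312500/3) × 6.655238 = 0.693254
Exact value: 0.693147
Error: 0.000107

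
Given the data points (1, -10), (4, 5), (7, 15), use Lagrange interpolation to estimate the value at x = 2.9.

Lagrange interpolation formula:
P(x) = Σ yᵢ × Lᵢ(x)
where Lᵢ(x) = Π_{j≠i} (x - xⱼ)/(xᵢ - xⱼ)

L_0(2.9) = (2.9 - 4)/(1 - 4) × (2.9 - 7)/(1 - 7) = 0.250556
L_1(2.9) = (2.9 - 1)/(4 - 1) × (2.9 - 7)/(4 - 7) = 0.865556
L_2(2.9) = (2.9 - 1)/(7 - 1) × (2.9 - 4)/(7 - 4) = -0.116111

P(2.9) = (-10)×L_0(2.9) + 5×L_1(2.9) + 15×L_2(2.9)
P(2.9) = 0.080556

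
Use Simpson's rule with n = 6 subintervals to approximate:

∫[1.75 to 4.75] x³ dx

f(x) = x³
a = 1.75, b = 4.75, n = 6
h = (b - a)/n = 0.500000

Simpson's rule: (h/3)[f(x₀) + 4f(x₁) + 2f(x₂) + ... + f(xₙ)]

x_0 = 1.7500, f(x_0) = 5.359375, coefficient = 1
x_1 = 2.2500, f(x_1) = 11.390625, coefficient = 4
x_2 = 2.7500, f(x_2) = 20.796875, coefficient = 2
x_3 = 3.2500, f(x_3) = 34.328125, coefficient = 4
x_4 = 3.7500, f(x_4) = 52.734375, coefficient = 2
x_5 = 4.2500, f(x_5) = 76.765625, coefficient = 4
x_6 = 4.7500, f(x_6) = 107.171875, coefficient = 1

I ≈ (0.500000/3) × 749.531250 = 124.921875
Exact value: 124.921875
Error: 0.000000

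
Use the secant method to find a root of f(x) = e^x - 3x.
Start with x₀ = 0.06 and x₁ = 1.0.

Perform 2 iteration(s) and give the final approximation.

f(x) = e^x - 3x
x₀ = 0.06, x₁ = 1.0

Secant formula: x_{n+1} = x_n - f(x_n)(x_n - x_{n-1})/(f(x_n) - f(x_{n-1}))

Iteration 1:
  f(0.060000) = 0.881837
  f(1.000000) = -0.281718
  x_2 = 1.000000 - (-0.281718)×(1.000000 - 0.060000)/(-0.281718 - 0.881837)
       = 0.772409
Iteration 2:
  f(1.000000) = -0.281718
  f(0.772409) = -0.152251
  x_3 = 0.772409 - (-0.152251)×(0.772409 - 1.000000)/(-0.152251 - (-0.281718))
       = 0.504764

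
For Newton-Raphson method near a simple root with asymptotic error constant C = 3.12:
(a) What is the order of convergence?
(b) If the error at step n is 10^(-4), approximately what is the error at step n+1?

(a) Newton-Raphson has quadratic (order 2) convergence near simple roots.
    This means |e_{n+1}| ≈ C|e_n|².

(b) With |e_n| = 10^(-4) and C = 3.12:
    |e_{n+1}| ≈ 3.12 × (10^(-4))² = 3.12 × 10^(-8)

(a) 2 (quadratic); (b) |e_{n+1}| ≈ 3.120e-08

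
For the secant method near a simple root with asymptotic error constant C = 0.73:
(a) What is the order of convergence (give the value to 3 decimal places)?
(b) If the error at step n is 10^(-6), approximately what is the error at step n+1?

(a) Secant method has superlinear convergence with order φ = (1+√5)/2 ≈ 1.618.
    This means |e_{n+1}| ≈ C|e_n|^1.618.

(b) With |e_n| = 10^(-6) and C = 0.73:
    |e_{n+1}| ≈ 0.73 × (10^(-6))^1.618 = 0.73 × 10^(-9.71)

(a) ≈ 1.618 (golden ratio); (b) |e_{n+1}| ≈ 1.429e-10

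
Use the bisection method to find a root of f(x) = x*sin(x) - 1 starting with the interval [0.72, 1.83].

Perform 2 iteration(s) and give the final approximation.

f(x) = x*sin(x) - 1
Initial interval: [0.72, 1.83]

Iteration 1:
  c_1 = (0.720000 + 1.830000)/2 = 1.275000
  f(c_1) = f(1.275000) = 0.219627
  f(a) × f(c) < 0, new interval: [0.720000, 1.275000]
Iteration 2:
  c_2 = (0.720000 + 1.275000)/2 = 0.997500
  f(c_2) = f(0.997500) = -0.161983
  f(a) × f(c) ≥ 0, new interval: [0.997500, 1.275000]

After 2 iteration(s), the approximation is c_2 = 0.997500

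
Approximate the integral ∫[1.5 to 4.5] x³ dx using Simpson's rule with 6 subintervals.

f(x) = x³
a = 1.5, b = 4.5, n = 6
h = (b - a)/n = 0.500000

Simpson's rule: (h/3)[f(x₀) + 4f(x₁) + 2f(x₂) + ... + f(xₙ)]

x_0 = 1.5000, f(x_0) = 3.375000, coefficient = 1
x_1 = 2.0000, f(x_1) = 8.000000, coefficient = 4
x_2 = 2.5000, f(x_2) = 15.625000, coefficient = 2
x_3 = 3.0000, f(x_3) = 27.000000, coefficient = 4
x_4 = 3.5000, f(x_4) = 42.875000, coefficient = 2
x_5 = 4.0000, f(x_5) = 64.000000, coefficient = 4
x_6 = 4.5000, f(x_6) = 91.125000, coefficient = 1

I ≈ (0.500000/3) × 607.500000 = 101.250000
Exact value: 101.250000
Error: 0.000000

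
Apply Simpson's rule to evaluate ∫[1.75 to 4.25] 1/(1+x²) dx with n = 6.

f(x) = 1/(1+x²)
a = 1.75, b = 4.25, n = 6
h = (b - a)/n = 0.416667

Simpson's rule: (h/3)[f(x₀) + 4f(x₁) + 2f(x₂) + ... + f(xₙ)]

x_0 = 1.7500, f(x_0) = 0.246154, coefficient = 1
x_1 = 2.1667, f(x_1) = 0.175610, coefficient = 4
x_2 = 2.5833, f(x_2) = 0.130317, coefficient = 2
x_3 = 3.0000, f(x_3) = 0.100000, coefficient = 4
x_4 = 3.4167, f(x_4) = 0.078904, coefficient = 2
x_5 = 3.8333, f(x_5) = 0.063717, coefficient = 4
x_6 = 4.2500, f(x_6) = 0.052459, coefficient = 1

I ≈ (0.416667/3) × 2.074361 = 0.288106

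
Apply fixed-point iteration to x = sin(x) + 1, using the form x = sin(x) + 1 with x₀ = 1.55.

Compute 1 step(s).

Equation: x = sin(x) + 1
Fixed-point form: x = sin(x) + 1
x₀ = 1.55

x_1 = g(1.550000) = 1.999784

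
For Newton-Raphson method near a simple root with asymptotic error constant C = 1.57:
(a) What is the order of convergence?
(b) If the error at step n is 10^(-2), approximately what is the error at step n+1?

(a) Newton-Raphson has quadratic (order 2) convergence near simple roots.
    This means |e_{n+1}| ≈ C|e_n|².

(b) With |e_n| = 10^(-2) and C = 1.57:
    |e_{n+1}| ≈ 1.57 × (10^(-2))² = 1.57 × 10^(-4)

(a) 2 (quadratic); (b) |e_{n+1}| ≈ 1.570e-04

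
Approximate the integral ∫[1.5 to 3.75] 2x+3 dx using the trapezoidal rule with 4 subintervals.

f(x) = 2x+3
a = 1.5, b = 3.75, n = 4
h = (b - a)/n = 0.562500

Trapezoidal rule: (h/2)[f(x₀) + 2f(x₁) + 2f(x₂) + ... + f(xₙ)]

x_0 = 1.5000, f(x_0) = 6.000000, coefficient = 1
x_1 = 2.0625, f(x_1) = 7.125000, coefficient = 2
x_2 = 2.6250, f(x_2) = 8.250000, coefficient = 2
x_3 = 3.1875, f(x_3) = 9.375000, coefficient = 2
x_4 = 3.7500, f(x_4) = 10.500000, coefficient = 1

I ≈ (0.562500/2) × 66.000000 = 18.562500
Exact value: 18.562500
Error: 0.000000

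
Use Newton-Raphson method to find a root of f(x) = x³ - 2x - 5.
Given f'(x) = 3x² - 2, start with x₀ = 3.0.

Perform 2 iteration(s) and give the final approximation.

f(x) = x³ - 2x - 5
f'(x) = 3x² - 2
x₀ = 3.0

Newton-Raphson formula: x_{n+1} = x_n - f(x_n)/f'(x_n)

Iteration 1:
  f(3.000000) = 16.000000
  f'(3.000000) = 25.000000
  x_1 = 3.000000 - 16.000000/25.000000 = 2.360000
Iteration 2:
  f(2.360000) = 3.424256
  f'(2.360000) = 14.708800
  x_2 = 2.360000 - 3.424256/14.708800 = 2.127197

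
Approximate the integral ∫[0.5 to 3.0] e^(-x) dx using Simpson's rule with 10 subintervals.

f(x) = e^(-x)
a = 0.5, b = 3.0, n = 10
h = (b - a)/n = 0.250000

Simpson's rule: (h/3)[f(x₀) + 4f(x₁) + 2f(x₂) + ... + f(xₙ)]

x_0 = 0.5000, f(x_0) = 0.606531, coefficient = 1
x_1 = 0.7500, f(x_1) = 0.472367, coefficient = 4
x_2 = 1.0000, f(x_2) = 0.367879, coefficient = 2
x_3 = 1.2500, f(x_3) = 0.286505, coefficient = 4
x_4 = 1.5000, f(x_4) = 0.223130, coefficient = 2
x_5 = 1.7500, f(x_5) = 0.173774, coefficient = 4
x_6 = 2.0000, f(x_6) = 0.135335, coefficient = 2
x_7 = 2.2500, f(x_7) = 0.105399, coefficient = 4
x_8 = 2.5000, f(x_8) = 0.082085, coefficient = 2
x_9 = 2.7500, f(x_9) = 0.063928, coefficient = 4
x_10 = 3.0000, f(x_10) = 0.049787, coefficient = 1

I ≈ (0.250000/3) × 6.681067 = 0.556756
Exact value: 0.556744
Error: 0.000012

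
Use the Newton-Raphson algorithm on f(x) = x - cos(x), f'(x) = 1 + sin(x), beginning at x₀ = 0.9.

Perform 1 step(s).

f(x) = x - cos(x)
f'(x) = 1 + sin(x)
x₀ = 0.9

Newton-Raphson formula: x_{n+1} = x_n - f(x_n)/f'(x_n)

Iteration 1:
  f(0.900000) = 0.278390
  f'(0.900000) = 1.783327
  x_1 = 0.900000 - 0.278390/1.783327 = 0.743893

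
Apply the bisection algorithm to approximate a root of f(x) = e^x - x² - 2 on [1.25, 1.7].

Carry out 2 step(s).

f(x) = e^x - x² - 2
Initial interval: [1.25, 1.7]

Iteration 1:
  c_1 = (1.250000 + 1.700000)/2 = 1.475000
  f(c_1) = f(1.475000) = 0.195411
  f(a) × f(c) < 0, new interval: [1.250000, 1.475000]
Iteration 2:
  c_2 = (1.250000 + 1.475000)/2 = 1.362500
  f(c_2) = f(1.362500) = 0.049540
  f(a) × f(c) < 0, new interval: [1.250000, 1.362500]

After 2 iteration(s), the approximation is c_2 = 1.362500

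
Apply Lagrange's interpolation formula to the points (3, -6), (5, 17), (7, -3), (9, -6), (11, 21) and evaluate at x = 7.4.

Lagrange interpolation formula:
P(x) = Σ yᵢ × Lᵢ(x)
where Lᵢ(x) = Π_{j≠i} (x - xⱼ)/(xᵢ - xⱼ)

L_0(7.4) = (7.4 - 5)/(3 - 5) × (7.4 - 7)/(3 - 7) × (7.4 - 9)/(3 - 9) × (7.4 - 11)/(3 - 11) = 0.014400
L_1(7.4) = (7.4 - 3)/(5 - 3) × (7.4 - 7)/(5 - 7) × (7.4 - 9)/(5 - 9) × (7.4 - 11)/(5 - 11) = -0.105600
L_2(7.4) = (7.4 - 3)/(7 - 3) × (7.4 - 5)/(7 - 5) × (7.4 - 9)/(7 - 9) × (7.4 - 11)/(7 - 11) = 0.950400
L_3(7.4) = (7.4 - 3)/(9 - 3) × (7.4 - 5)/(9 - 5) × (7.4 - 7)/(9 - 7) × (7.4 - 11)/(9 - 11) = 0.158400
L_4(7.4) = (7.4 - 3)/(11 - 3) × (7.4 - 5)/(11 - 5) × (7.4 - 7)/(11 - 7) × (7.4 - 9)/(11 - 9) = -0.017600

P(7.4) = (-6)×L_0(7.4) + 17×L_1(7.4) + (-3)×L_2(7.4) + (-6)×L_3(7.4) + 21×L_4(7.4)
P(7.4) = -6.052800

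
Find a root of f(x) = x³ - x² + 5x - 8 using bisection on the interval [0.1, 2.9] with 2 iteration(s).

f(x) = x³ - x² + 5x - 8
Initial interval: [0.1, 2.9]

Iteration 1:
  c_1 = (0.100000 + 2.900000)/2 = 1.500000
  f(c_1) = f(1.500000) = 0.625000
  f(a) × f(c) < 0, new interval: [0.100000, 1.500000]
Iteration 2:
  c_2 = (0.100000 + 1.500000)/2 = 0.800000
  f(c_2) = f(0.800000) = -4.128000
  f(a) × f(c) ≥ 0, new interval: [0.800000, 1.500000]

After 2 iteration(s), the approximation is c_2 = 0.800000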